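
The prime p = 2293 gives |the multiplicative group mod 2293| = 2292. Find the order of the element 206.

The order of 206 must divide p − 1 = 2292 = 2^2 · 3 · 191.
Divisors: 1, 2, 3, 4, 6, 12, 191, 382, 573, 764, 1146, 2292.
Check each in increasing order: 206^1 ≡ 206;  206^2 ≡ 1162;  206^3 ≡ 900;  206^4 ≡ 1960;  206^6 ≡ 571;  206^12 ≡ 435;  206^191 ≡ 989;  206^382 ≡ 1303;  206^573 ≡ 1.
Smallest exponent giving 1 is 573.

573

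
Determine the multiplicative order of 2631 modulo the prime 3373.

3372

The order of 2631 must divide p − 1 = 3372 = 2^2 · 3 · 281.
Divisors: 1, 2, 3, 4, 6, 12, 281, 562, 843, 1124, 1686, 3372.
Check each in increasing order: 2631^1 ≡ 2631;  2631^2 ≡ 765;  2631^3 ≡ 2407;  2631^4 ≡ 1696;  2631^6 ≡ 2208;  2631^12 ≡ 1279;  2631^281 ≡ 1953;  2631^562 ≡ 2719;  2631^843 ≡ 1105;  2631^1124 ≡ 2718;  2631^1686 ≡ 3372;  2631^3372 ≡ 1.
Smallest exponent giving 1 is 3372.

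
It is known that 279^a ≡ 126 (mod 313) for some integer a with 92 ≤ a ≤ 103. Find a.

103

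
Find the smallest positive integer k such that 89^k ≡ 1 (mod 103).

34

The order of 89 must divide p − 1 = 102 = 2 · 3 · 17.
Divisors: 1, 2, 3, 6, 17, 34, 51, 102.
Check each in increasing order: 89^1 ≡ 89;  89^2 ≡ 93;  89^3 ≡ 37;  89^6 ≡ 30;  89^17 ≡ 102;  89^34 ≡ 1.
Smallest exponent giving 1 is 34.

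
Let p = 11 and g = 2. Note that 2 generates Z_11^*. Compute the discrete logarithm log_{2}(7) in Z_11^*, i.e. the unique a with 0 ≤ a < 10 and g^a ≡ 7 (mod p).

Successive powers of 2 modulo 11:
  2^0=1  2^1=2  2^2=4  2^3=8  2^4=5  2^5=10
  2^6=9  2^7=7
So 2^7 ≡ 7 (mod 11), giving a = 7.

7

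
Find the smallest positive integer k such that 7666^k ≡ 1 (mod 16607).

16606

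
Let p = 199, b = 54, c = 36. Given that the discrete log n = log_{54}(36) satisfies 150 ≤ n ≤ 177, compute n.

160

Compute 54^150 mod 199 = 187, then multiply by 54 repeatedly:
  54^150=187  54^151=148  54^152=32  54^153=136  54^154=180
  54^155=168  54^156=117  54^157=149  54^158=86  54^159=67
  54^160=36
Found 36 at exponent 160.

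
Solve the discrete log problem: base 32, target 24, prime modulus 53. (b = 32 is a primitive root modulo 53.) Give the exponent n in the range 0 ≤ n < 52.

4

Successive powers of 32 modulo 53:
  32^0=1  32^1=32  32^2=17  32^3=14  32^4=24
So 32^4 ≡ 24 (mod 53), giving n = 4.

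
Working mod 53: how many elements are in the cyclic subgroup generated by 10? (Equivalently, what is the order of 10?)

The order of 10 must divide p − 1 = 52 = 2^2 · 13.
Divisors: 1, 2, 4, 13, 26, 52.
Check each in increasing order: 10^1 ≡ 10;  10^2 ≡ 47;  10^4 ≡ 36;  10^13 ≡ 1.
Smallest exponent giving 1 is 13.

13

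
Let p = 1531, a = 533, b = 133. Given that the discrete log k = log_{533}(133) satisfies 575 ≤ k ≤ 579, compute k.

579

Compute 533^575 mod 1531 = 1359, then multiply by 533 repeatedly:
  533^575=1359  533^576=184  533^577=88  533^578=974  533^579=133
Found 133 at exponent 579.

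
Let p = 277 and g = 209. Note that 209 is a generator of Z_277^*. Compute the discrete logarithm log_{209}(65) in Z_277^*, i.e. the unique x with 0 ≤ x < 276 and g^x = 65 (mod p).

133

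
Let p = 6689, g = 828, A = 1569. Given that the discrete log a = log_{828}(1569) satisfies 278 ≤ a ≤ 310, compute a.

Compute 828^278 mod 6689 = 6035, then multiply by 828 repeatedly:
  828^278=6035  828^279=297  828^280=5112  828^281=5288  828^282=3858
  828^283=3771  828^284=5314  828^285=5319  828^286=2770  828^287=5922
  828^288=379  828^289=6118  828^290=2131  828^291=5261  828^292=1569
Found 1569 at exponent 292.

292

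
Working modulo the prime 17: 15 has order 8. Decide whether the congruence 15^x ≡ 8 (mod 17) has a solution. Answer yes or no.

yes

8 ∈ ⟨15⟩ iff 8^8 ≡ 1 (mod 17), since |⟨15⟩| = 8.
8^8 mod 17 = 1.
Since 1 = 1, 8 lies in the subgroup.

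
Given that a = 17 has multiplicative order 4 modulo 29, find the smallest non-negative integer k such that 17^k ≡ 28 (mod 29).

Successive powers of 17 modulo 29:
  17^0=1  17^1=17  17^2=28
So 17^2 ≡ 28 (mod 29), giving k = 2.

2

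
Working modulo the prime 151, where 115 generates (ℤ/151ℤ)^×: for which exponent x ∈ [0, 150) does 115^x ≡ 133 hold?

41

Baby-step giant-step with m = ceil(sqrt(150)) = 13.
Baby table (115^j mod 151 for j=0..12):
  0:1  1:115  2:88  3:3  4:43  5:113  6:9  7:129
  8:37  9:27  10:85  11:111  12:81
Giant step factor: 115^(-13) ≡ 106 (mod 151).
Scan 133·106^i mod 151 for i = 0, 1, …:
  i=0: 133   i=1: 55   i=2: 92   i=3: 88
Match at i=3, j=2: x = 3·13 + 2 = 41.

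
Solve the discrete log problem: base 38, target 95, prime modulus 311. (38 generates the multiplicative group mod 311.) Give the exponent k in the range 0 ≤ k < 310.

217

Baby-step giant-step with m = ceil(sqrt(310)) = 18.
Baby table (38^j mod 311 for j=0..17):
  0:1  1:38  2:200  3:136  4:192  5:143  6:147  7:299
  8:166  9:88  10:234  11:184  12:150  13:102  14:144  15:185
  16:188  17:302
Giant step factor: 38^(-18) ≡ 10 (mod 311).
Scan 95·10^i mod 311 for i = 0, 1, …:
  i=0: 95   i=1: 17   i=2: 170   i=3: 145
  i=4: 206   i=5: 194   i=6: 74   i=7: 118
  i=8: 247   i=9: 293   i=10: 131   i=11: 66
  i=12: 38
Match at i=12, j=1: k = 12·18 + 1 = 217.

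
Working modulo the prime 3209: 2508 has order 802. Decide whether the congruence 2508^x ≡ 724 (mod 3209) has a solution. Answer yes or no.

no

724 ∈ ⟨2508⟩ iff 724^802 ≡ 1 (mod 3209), since |⟨2508⟩| = 802.
724^802 mod 3209 = 3208.
Since 3208 ≠ 1, 724 does not lie in the subgroup.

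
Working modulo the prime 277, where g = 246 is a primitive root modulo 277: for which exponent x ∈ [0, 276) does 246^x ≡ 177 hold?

Baby-step giant-step with m = ceil(sqrt(276)) = 17.
Baby table (246^j mod 277 for j=0..16):
  0:1  1:246  2:130  3:125  4:3  5:184  6:113  7:98
  8:9  9:275  10:62  11:17  12:27  13:271  14:186  15:51
  16:81
Giant step factor: 246^(-17) ≡ 200 (mod 277).
Scan 177·200^i mod 277 for i = 0, 1, …:
  i=0: 177   i=1: 221   i=2: 157   i=3: 99
  i=4: 133   i=5: 8   i=6: 215   i=7: 65
  i=8: 258   i=9: 78     …   i=13: 68
  i=14: 27
Match at i=14, j=12: x = 14·17 + 12 = 250.

250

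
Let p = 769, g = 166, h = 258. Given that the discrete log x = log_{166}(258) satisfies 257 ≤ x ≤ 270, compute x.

262

Compute 166^257 mod 769 = 547, then multiply by 166 repeatedly:
  166^257=547  166^258=60  166^259=732  166^260=10  166^261=122
  166^262=258
Found 258 at exponent 262.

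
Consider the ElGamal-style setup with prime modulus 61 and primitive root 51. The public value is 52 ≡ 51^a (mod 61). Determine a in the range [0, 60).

54

Baby-step giant-step with m = ceil(sqrt(60)) = 8.
Baby table (51^j mod 61 for j=0..7):
  0:1  1:51  2:39  3:37  4:57  5:40  6:27  7:35
Giant step factor: 51^(-8) ≡ 42 (mod 61).
Scan 52·42^i mod 61 for i = 0, 1, …:
  i=0: 52   i=1: 49   i=2: 45   i=3: 60
  i=4: 19   i=5: 5   i=6: 27
Match at i=6, j=6: a = 6·8 + 6 = 54.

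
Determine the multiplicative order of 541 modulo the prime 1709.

The order of 541 must divide p − 1 = 1708 = 2^2 · 7 · 61.
Divisors: 1, 2, 4, 7, 14, 28, 61, 122, 244, 427, 854, 1708.
Check each in increasing order: 541^1 ≡ 541;  541^2 ≡ 442;  541^4 ≡ 538;  541^7 ≡ 952;  541^14 ≡ 534;  541^28 ≡ 1462;  541^61 ≡ 1520;  541^122 ≡ 1541;  541^244 ≡ 880;  541^427 ≡ 1319;  541^854 ≡ 1708;  541^1708 ≡ 1.
Smallest exponent giving 1 is 1708.

1708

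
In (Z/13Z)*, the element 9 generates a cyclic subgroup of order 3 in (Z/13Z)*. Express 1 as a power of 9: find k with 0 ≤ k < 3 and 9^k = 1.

Successive powers of 9 modulo 13:
  9^0=1
So 9^0 ≡ 1 (mod 13), giving k = 0.

0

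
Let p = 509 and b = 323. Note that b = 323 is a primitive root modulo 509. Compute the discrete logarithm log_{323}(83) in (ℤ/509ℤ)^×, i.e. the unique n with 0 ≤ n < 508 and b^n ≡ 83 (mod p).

230

Baby-step giant-step with m = ceil(sqrt(508)) = 23.
Baby table (323^j mod 509 for j=0..22):
  0:1  1:323  2:493  3:431  4:256  5:230  6:485  7:392
  8:384  9:345  10:473  11:79  12:67  13:263  14:455  15:373
  16:355  17:140  18:428  19:305  20:278  21:210  22:133
Giant step factor: 323^(-23) ≡ 168 (mod 509).
Scan 83·168^i mod 509 for i = 0, 1, …:
  i=0: 83   i=1: 201   i=2: 174   i=3: 219
  i=4: 144   i=5: 269   i=6: 400   i=7: 12
  i=8: 489   i=9: 203   i=10: 1
Match at i=10, j=0: n = 10·23 + 0 = 230.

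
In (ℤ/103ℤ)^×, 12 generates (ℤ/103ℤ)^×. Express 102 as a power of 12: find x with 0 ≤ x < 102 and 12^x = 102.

51

Baby-step giant-step with m = ceil(sqrt(102)) = 11.
Baby table (12^j mod 103 for j=0..10):
  0:1  1:12  2:41  3:80  4:33  5:87  6:14  7:65
  8:59  9:90  10:50
Giant step factor: 12^(-11) ≡ 40 (mod 103).
Scan 102·40^i mod 103 for i = 0, 1, …:
  i=0: 102   i=1: 63   i=2: 48   i=3: 66
  i=4: 65
Match at i=4, j=7: x = 4·11 + 7 = 51.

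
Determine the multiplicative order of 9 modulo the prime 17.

8

The order of 9 must divide p − 1 = 16 = 2^4.
Divisors: 1, 2, 4, 8, 16.
Check each in increasing order: 9^1 ≡ 9;  9^2 ≡ 13;  9^4 ≡ 16;  9^8 ≡ 1.
Smallest exponent giving 1 is 8.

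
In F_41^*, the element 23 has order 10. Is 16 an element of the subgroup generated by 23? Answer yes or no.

16 ∈ ⟨23⟩ iff 16^10 ≡ 1 (mod 41), since |⟨23⟩| = 10.
16^10 mod 41 = 1.
Since 1 = 1, 16 lies in the subgroup.

yes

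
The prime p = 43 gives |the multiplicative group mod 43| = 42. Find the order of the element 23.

The order of 23 must divide p − 1 = 42 = 2 · 3 · 7.
Divisors: 1, 2, 3, 6, 7, 14, 21, 42.
Check each in increasing order: 23^1 ≡ 23;  23^2 ≡ 13;  23^3 ≡ 41;  23^6 ≡ 4;  23^7 ≡ 6;  23^14 ≡ 36;  23^21 ≡ 1.
Smallest exponent giving 1 is 21.

21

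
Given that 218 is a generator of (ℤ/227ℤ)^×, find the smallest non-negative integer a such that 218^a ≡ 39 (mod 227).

81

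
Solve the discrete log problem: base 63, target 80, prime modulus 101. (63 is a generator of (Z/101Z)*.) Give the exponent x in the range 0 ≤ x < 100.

24

Baby-step giant-step with m = ceil(sqrt(100)) = 10.
Baby table (63^j mod 101 for j=0..9):
  0:1  1:63  2:30  3:72  4:92  5:39  6:33  7:59
  8:81  9:53
Giant step factor: 63^(-10) ≡ 17 (mod 101).
Scan 80·17^i mod 101 for i = 0, 1, …:
  i=0: 80   i=1: 47   i=2: 92
Match at i=2, j=4: x = 2·10 + 4 = 24.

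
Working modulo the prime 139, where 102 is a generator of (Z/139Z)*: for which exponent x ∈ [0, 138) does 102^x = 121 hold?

64

Baby-step giant-step with m = ceil(sqrt(138)) = 12.
Baby table (102^j mod 139 for j=0..11):
  0:1  1:102  2:118  3:82  4:24  5:85  6:52  7:22
  8:20  9:94  10:136  11:111
Giant step factor: 102^(-12) ≡ 64 (mod 139).
Scan 121·64^i mod 139 for i = 0, 1, …:
  i=0: 121   i=1: 99   i=2: 81   i=3: 41
  i=4: 122   i=5: 24
Match at i=5, j=4: x = 5·12 + 4 = 64.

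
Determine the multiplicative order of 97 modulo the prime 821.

820

The order of 97 must divide p − 1 = 820 = 2^2 · 5 · 41.
Divisors: 1, 2, 4, 5, 10, 20, 41, 82, 164, 205, 410, 820.
Check each in increasing order: 97^1 ≡ 97;  97^2 ≡ 378;  97^4 ≡ 30;  97^5 ≡ 447;  97^10 ≡ 306;  97^20 ≡ 42;  97^41 ≡ 340;  97^82 ≡ 660;  97^164 ≡ 470;  97^205 ≡ 526;  97^410 ≡ 820;  97^820 ≡ 1.
Smallest exponent giving 1 is 820.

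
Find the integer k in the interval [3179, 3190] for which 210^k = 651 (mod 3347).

Compute 210^3179 mod 3347 = 1898, then multiply by 210 repeatedly:
  210^3179=1898  210^3180=287  210^3181=24  210^3182=1693  210^3183=748
  210^3184=3118  210^3185=2115  210^3186=2346  210^3187=651
Found 651 at exponent 3187.

3187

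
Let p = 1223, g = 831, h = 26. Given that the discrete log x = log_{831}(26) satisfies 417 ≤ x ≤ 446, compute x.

Compute 831^417 mod 1223 = 171, then multiply by 831 repeatedly:
  831^417=171  831^418=233  831^419=389  831^420=387  831^421=1171
  831^422=816  831^423=554  831^424=526  831^425=495  831^426=417
  831^427=418  831^428=26
Found 26 at exponent 428.

428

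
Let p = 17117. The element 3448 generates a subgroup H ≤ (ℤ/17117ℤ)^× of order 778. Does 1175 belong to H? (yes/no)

1175 ∈ ⟨3448⟩ iff 1175^778 ≡ 1 (mod 17117), since |⟨3448⟩| = 778.
1175^778 mod 17117 = 13651.
Since 13651 ≠ 1, 1175 does not lie in the subgroup.

no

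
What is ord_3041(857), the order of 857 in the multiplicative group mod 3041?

The order of 857 must divide p − 1 = 3040 = 2^5 · 5 · 19.
Divisors: 1, 2, 4, 5, 8, 10, 16, 19, 20, 32, 38, 40, 76, 80, 95, 152, 160, 190, 304, 380, 608, 760, 1520, 3040.
Check each in increasing order: 857^1 ≡ 857;  857^2 ≡ 1568;  857^4 ≡ 1496;  857^5 ≡ 1811;  857^8 ≡ 2881;  857^10 ≡ 1523;  857^16 ≡ 1272;  857^19 ≡ 833;  857^20 ≡ 2287;  857^32 ≡ 172;  857^38 ≡ 541;  857^40 ≡ 2890;  857^76 ≡ 745;  857^80 ≡ 1514;  857^95 ≡ 221;  857^152 ≡ 1563;  857^160 ≡ 2323;  857^190 ≡ 185;  857^304 ≡ 1046;  857^380 ≡ 774;  857^608 ≡ 2397;  857^760 ≡ 3040;  857^1520 ≡ 1.
Smallest exponent giving 1 is 1520.

1520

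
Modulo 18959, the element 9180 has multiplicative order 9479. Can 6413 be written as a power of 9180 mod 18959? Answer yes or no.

yes

6413 ∈ ⟨9180⟩ iff 6413^9479 ≡ 1 (mod 18959), since |⟨9180⟩| = 9479.
6413^9479 mod 18959 = 1.
Since 1 = 1, 6413 lies in the subgroup.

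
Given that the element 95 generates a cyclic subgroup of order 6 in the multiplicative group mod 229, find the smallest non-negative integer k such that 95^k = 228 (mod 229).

Successive powers of 95 modulo 229:
  95^0=1  95^1=95  95^2=94  95^3=228
So 95^3 ≡ 228 (mod 229), giving k = 3.

3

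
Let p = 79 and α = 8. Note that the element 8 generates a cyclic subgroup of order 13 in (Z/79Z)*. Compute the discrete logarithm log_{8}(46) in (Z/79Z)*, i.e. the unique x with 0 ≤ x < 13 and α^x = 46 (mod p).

9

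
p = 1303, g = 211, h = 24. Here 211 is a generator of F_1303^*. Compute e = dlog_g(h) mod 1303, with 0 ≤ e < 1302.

Baby-step giant-step with m = ceil(sqrt(1302)) = 37.
Baby table (211^j mod 1303 for j=0..36):
  0:1  1:211  2:219  3:604  4:1053  5:673  6:1279  7:148
  8:1259  9:1140  10:788  11:787  12:576  13:357  14:1056  15:3
  16:633  17:657  18:509  19:553  20:716  21:1231  22:444  23:1171
  24:814  25:1061  26:1058  27:425  28:1071  29:562  30:9  31:596
  32:668  33:224  34:356  35:845  36:1087
Giant step factor: 211^(-37) ≡ 674 (mod 1303).
Scan 24·674^i mod 1303 for i = 0, 1, …:
  i=0: 24   i=1: 540   i=2: 423   i=3: 1048
  i=4: 126   i=5: 229   i=6: 592   i=7: 290
  i=8: 10   i=9: 225     …   i=16: 1090
  i=17: 1071
Match at i=17, j=28: e = 17·37 + 28 = 657.

657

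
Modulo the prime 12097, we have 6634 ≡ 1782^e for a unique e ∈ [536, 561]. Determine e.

543

Compute 1782^536 mod 12097 = 10220, then multiply by 1782 repeatedly:
  1782^536=10220  1782^537=6055  1782^538=11583  1782^539=3424  1782^540=4680
  1782^541=4927  1782^542=9589  1782^543=6634
Found 6634 at exponent 543.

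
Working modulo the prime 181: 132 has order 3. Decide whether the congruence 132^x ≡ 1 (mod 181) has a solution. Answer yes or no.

yes

1 ∈ ⟨132⟩ iff 1^3 ≡ 1 (mod 181), since |⟨132⟩| = 3.
1^3 mod 181 = 1.
Since 1 = 1, 1 lies in the subgroup.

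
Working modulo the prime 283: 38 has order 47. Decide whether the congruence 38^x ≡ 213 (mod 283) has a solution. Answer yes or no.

no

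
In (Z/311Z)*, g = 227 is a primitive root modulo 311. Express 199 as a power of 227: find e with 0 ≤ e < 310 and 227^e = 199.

161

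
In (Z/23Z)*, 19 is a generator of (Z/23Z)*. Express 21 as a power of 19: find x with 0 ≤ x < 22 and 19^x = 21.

17

Successive powers of 19 modulo 23:
  19^0=1  19^1=19  19^2=16  19^3=5  19^4=3  19^5=11
  19^6=2  19^7=15  19^8=9  19^9=10  19^10=6  19^11=22
  19^12=4  19^13=7  19^14=18  19^15=20  19^16=12  19^17=21
So 19^17 ≡ 21 (mod 23), giving x = 17.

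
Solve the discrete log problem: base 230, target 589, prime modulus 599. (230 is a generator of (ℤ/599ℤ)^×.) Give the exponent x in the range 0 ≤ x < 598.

Baby-step giant-step with m = ceil(sqrt(598)) = 25.
Baby table (230^j mod 599 for j=0..24):
  0:1  1:230  2:188  3:112  4:3  5:91  6:564  7:336
  8:9  9:273  10:494  11:409  12:27  13:220  14:284  15:29
  16:81  17:61  18:253  19:87  20:243  21:183  22:160  23:261
  24:130
Giant step factor: 230^(-25) ≡ 587 (mod 599).
Scan 589·587^i mod 599 for i = 0, 1, …:
  i=0: 589   i=1: 120   i=2: 357   i=3: 508
  i=4: 493   i=5: 74   i=6: 310   i=7: 473
  i=8: 314   i=9: 425     …   i=14: 449
  i=15: 3
Match at i=15, j=4: x = 15·25 + 4 = 379.

379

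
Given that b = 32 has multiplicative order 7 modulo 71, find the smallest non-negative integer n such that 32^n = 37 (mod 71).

3

Successive powers of 32 modulo 71:
  32^0=1  32^1=32  32^2=30  32^3=37
So 32^3 ≡ 37 (mod 71), giving n = 3.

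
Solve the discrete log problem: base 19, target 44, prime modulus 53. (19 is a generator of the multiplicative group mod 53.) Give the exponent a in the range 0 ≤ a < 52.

48

Baby-step giant-step with m = ceil(sqrt(52)) = 8.
Baby table (19^j mod 53 for j=0..7):
  0:1  1:19  2:43  3:22  4:47  5:45  6:7  7:27
Giant step factor: 19^(-8) ≡ 28 (mod 53).
Scan 44·28^i mod 53 for i = 0, 1, …:
  i=0: 44   i=1: 13   i=2: 46   i=3: 16
  i=4: 24   i=5: 36   i=6: 1
Match at i=6, j=0: a = 6·8 + 0 = 48.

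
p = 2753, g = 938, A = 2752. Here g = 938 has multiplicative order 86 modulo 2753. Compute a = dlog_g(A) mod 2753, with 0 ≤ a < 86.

43

Baby-step giant-step with m = ceil(sqrt(86)) = 10.
Baby table (938^j mod 2753 for j=0..9):
  0:1  1:938  2:1637  3:2085  4:1100  5:2178  6:238  7:251
  8:1433  9:690
Giant step factor: 938^(-10) ≡ 187 (mod 2753).
Scan 2752·187^i mod 2753 for i = 0, 1, …:
  i=0: 2752   i=1: 2566   i=2: 820   i=3: 1925
  i=4: 2085
Match at i=4, j=3: a = 4·10 + 3 = 43.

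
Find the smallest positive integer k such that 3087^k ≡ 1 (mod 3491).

1745

The order of 3087 must divide p − 1 = 3490 = 2 · 5 · 349.
Divisors: 1, 2, 5, 10, 349, 698, 1745, 3490.
Check each in increasing order: 3087^1 ≡ 3087;  3087^2 ≡ 2630;  3087^5 ≡ 2697;  3087^10 ≡ 2056;  3087^349 ≡ 1231;  3087^698 ≡ 267;  3087^1745 ≡ 1.
Smallest exponent giving 1 is 1745.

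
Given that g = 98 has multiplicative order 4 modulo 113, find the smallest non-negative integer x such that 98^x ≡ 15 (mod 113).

Successive powers of 98 modulo 113:
  98^0=1  98^1=98  98^2=112  98^3=15
So 98^3 ≡ 15 (mod 113), giving x = 3.

3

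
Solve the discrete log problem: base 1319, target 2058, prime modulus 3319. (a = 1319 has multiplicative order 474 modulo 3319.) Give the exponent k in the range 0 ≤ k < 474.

364

Baby-step giant-step with m = ceil(sqrt(474)) = 22.
Baby table (1319^j mod 3319 for j=0..21):
  0:1  1:1319  2:605  3:1435  4:935  5:1916  6:1445  7:849
  8:1328  9:2519  10:242  11:574  12:374  13:2094  14:578  15:2331
  16:1195  17:2999  18:2752  19:2221  20:2141  21:2829
Giant step factor: 1319^(-22) ≡ 3230 (mod 3319).
Scan 2058·3230^i mod 3319 for i = 0, 1, …:
  i=0: 2058   i=1: 2702   i=2: 1809   i=3: 1630
  i=4: 966   i=5: 320   i=6: 1391   i=7: 2323
  i=8: 2350   i=9: 3266     …   i=15: 2830
  i=16: 374
Match at i=16, j=12: k = 16·22 + 12 = 364.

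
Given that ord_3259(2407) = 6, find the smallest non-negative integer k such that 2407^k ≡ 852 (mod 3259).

4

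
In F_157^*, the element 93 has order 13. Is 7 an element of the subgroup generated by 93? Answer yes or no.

⟨93⟩ has order 13; its elements mod 157 are {1, 14, 16, 39, 46, 67, 75, 93, 99, 101, 108, 130, 153}.
7 is not in this set.

no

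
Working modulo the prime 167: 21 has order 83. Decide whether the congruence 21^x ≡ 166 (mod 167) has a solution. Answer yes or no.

no

166 ∈ ⟨21⟩ iff 166^83 ≡ 1 (mod 167), since |⟨21⟩| = 83.
166^83 mod 167 = 166.
Since 166 ≠ 1, 166 does not lie in the subgroup.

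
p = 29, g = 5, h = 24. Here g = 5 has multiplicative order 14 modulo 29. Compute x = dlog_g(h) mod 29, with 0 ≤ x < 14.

8

Successive powers of 5 modulo 29:
  5^0=1  5^1=5  5^2=25  5^3=9  5^4=16  5^5=22
  5^6=23  5^7=28  5^8=24
So 5^8 ≡ 24 (mod 29), giving x = 8.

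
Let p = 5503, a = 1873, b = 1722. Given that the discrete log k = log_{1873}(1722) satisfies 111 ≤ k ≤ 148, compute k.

144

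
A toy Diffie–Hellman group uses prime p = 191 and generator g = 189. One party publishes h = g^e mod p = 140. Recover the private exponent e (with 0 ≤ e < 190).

61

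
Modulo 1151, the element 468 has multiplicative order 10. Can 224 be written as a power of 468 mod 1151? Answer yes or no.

⟨468⟩ has order 10; its elements mod 1151 are {1, 91, 224, 334, 468, 683, 817, 927, 1060, 1150}.
224 is in this set.

yes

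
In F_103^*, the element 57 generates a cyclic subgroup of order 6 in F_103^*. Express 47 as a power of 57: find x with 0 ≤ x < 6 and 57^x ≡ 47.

Successive powers of 57 modulo 103:
  57^0=1  57^1=57  57^2=56  57^3=102  57^4=46  57^5=47
So 57^5 ≡ 47 (mod 103), giving x = 5.

5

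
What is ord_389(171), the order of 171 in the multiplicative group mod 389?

The order of 171 must divide p − 1 = 388 = 2^2 · 97.
Divisors: 1, 2, 4, 97, 194, 388.
Check each in increasing order: 171^1 ≡ 171;  171^2 ≡ 66;  171^4 ≡ 77;  171^97 ≡ 1.
Smallest exponent giving 1 is 97.

97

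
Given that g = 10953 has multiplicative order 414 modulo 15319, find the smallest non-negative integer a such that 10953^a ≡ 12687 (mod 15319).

Baby-step giant-step with m = ceil(sqrt(414)) = 21.
Baby table (10953^j mod 15319 for j=0..20):
  0:1  1:10953  2:5120  3:11820  4:3591  5:8350  6:3120  7:11990
  8:12002  9:5567  10:5731  11:9700  12:6835  13:15121  14:6604  15:12613
  16:3447  17:8975  18:1152  19:10319  20:425
Giant step factor: 10953^(-21) ≡ 212 (mod 15319).
Scan 12687·212^i mod 15319 for i = 0, 1, …:
  i=0: 12687   i=1: 8819   i=2: 710   i=3: 12649
  i=4: 763   i=5: 8566   i=6: 8350
Match at i=6, j=5: a = 6·21 + 5 = 131.

131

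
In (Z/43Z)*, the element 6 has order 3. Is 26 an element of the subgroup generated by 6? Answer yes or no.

⟨6⟩ has order 3; its elements mod 43 are {1, 6, 36}.
26 is not in this set.

no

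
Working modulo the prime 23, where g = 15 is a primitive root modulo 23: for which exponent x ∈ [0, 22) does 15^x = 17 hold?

Successive powers of 15 modulo 23:
  15^0=1  15^1=15  15^2=18  15^3=17
So 15^3 ≡ 17 (mod 23), giving x = 3.

3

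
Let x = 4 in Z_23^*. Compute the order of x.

The order of 4 must divide p − 1 = 22 = 2 · 11.
Divisors: 1, 2, 11, 22.
Check each in increasing order: 4^1 ≡ 4;  4^2 ≡ 16;  4^11 ≡ 1.
Smallest exponent giving 1 is 11.

11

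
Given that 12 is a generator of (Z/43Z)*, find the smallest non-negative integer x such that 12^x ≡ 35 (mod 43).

24

Baby-step giant-step with m = ceil(sqrt(42)) = 7.
Baby table (12^j mod 43 for j=0..6):
  0:1  1:12  2:15  3:8  4:10  5:34  6:21
Giant step factor: 12^(-7) ≡ 7 (mod 43).
Scan 35·7^i mod 43 for i = 0, 1, …:
  i=0: 35   i=1: 30   i=2: 38   i=3: 8
Match at i=3, j=3: x = 3·7 + 3 = 24.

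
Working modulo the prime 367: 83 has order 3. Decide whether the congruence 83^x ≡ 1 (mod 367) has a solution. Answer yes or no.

yes

⟨83⟩ has order 3; its elements mod 367 are {1, 83, 283}.
1 is in this set.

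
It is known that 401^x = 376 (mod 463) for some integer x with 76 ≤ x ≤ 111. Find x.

78

Compute 401^76 mod 463 = 426, then multiply by 401 repeatedly:
  401^76=426  401^77=442  401^78=376
Found 376 at exponent 78.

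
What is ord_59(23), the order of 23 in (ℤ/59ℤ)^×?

58

The order of 23 must divide p − 1 = 58 = 2 · 29.
Divisors: 1, 2, 29, 58.
Check each in increasing order: 23^1 ≡ 23;  23^2 ≡ 57;  23^29 ≡ 58;  23^58 ≡ 1.
Smallest exponent giving 1 is 58.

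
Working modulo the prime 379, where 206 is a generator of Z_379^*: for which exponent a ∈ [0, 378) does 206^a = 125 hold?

Baby-step giant-step with m = ceil(sqrt(378)) = 20.
Baby table (206^j mod 379 for j=0..19):
  0:1  1:206  2:367  3:181  4:144  5:102  6:167  7:292
  8:270  9:286  10:171  11:358  12:222  13:252  14:368  15:8
  16:132  17:283  18:311  19:15
Giant step factor: 206^(-20) ≡ 281 (mod 379).
Scan 125·281^i mod 379 for i = 0, 1, …:
  i=0: 125   i=1: 257   i=2: 207   i=3: 180
  i=4: 173   i=5: 101   i=6: 335   i=7: 143
  i=8: 9   i=9: 255   i=10: 24   i=11: 301
  i=12: 64   i=13: 171
Match at i=13, j=10: a = 13·20 + 10 = 270.

270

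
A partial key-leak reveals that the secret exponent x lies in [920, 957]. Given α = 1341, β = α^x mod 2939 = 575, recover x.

Compute 1341^920 mod 2939 = 604, then multiply by 1341 repeatedly:
  1341^920=604  1341^921=1739  1341^922=1372  1341^923=38  1341^924=995
  1341^925=2928  1341^926=2883  1341^927=1318  1341^928=1099  1341^929=1320
  1341^930=842  1341^931=546  1341^932=375  1341^933=306  1341^934=1825
  1341^935=2077  1341^936=2024  1341^937=1487  1341^938=1425  1341^939=575
Found 575 at exponent 939.

939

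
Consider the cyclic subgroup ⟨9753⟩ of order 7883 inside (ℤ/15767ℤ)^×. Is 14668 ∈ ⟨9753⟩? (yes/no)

no

14668 ∈ ⟨9753⟩ iff 14668^7883 ≡ 1 (mod 15767), since |⟨9753⟩| = 7883.
14668^7883 mod 15767 = 15766.
Since 15766 ≠ 1, 14668 does not lie in the subgroup.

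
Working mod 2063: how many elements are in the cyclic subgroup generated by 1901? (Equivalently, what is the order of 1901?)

2062

The order of 1901 must divide p − 1 = 2062 = 2 · 1031.
Divisors: 1, 2, 1031, 2062.
Check each in increasing order: 1901^1 ≡ 1901;  1901^2 ≡ 1488;  1901^1031 ≡ 2062;  1901^2062 ≡ 1.
Smallest exponent giving 1 is 2062.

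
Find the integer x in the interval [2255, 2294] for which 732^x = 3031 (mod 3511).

Compute 732^2255 mod 3511 = 2437, then multiply by 732 repeatedly:
  732^2255=2437  732^2256=296  732^2257=2501  732^2258=1501  732^2259=3300
  732^2260=32  732^2261=2358  732^2262=2155  732^2263=1021  732^2264=3040
  732^2265=2817  732^2266=1087  732^2267=2198  732^2268=898  732^2269=779
  732^2270=1446  732^2271=1661  732^2272=1046  732^2273=274  732^2274=441
  732^2275=3311  732^2276=1062  732^2277=1453  732^2278=3274  732^2279=2066
  732^2280=2582  732^2281=1106  732^2282=2062  732^2283=3165  732^2284=3031
Found 3031 at exponent 2284.

2284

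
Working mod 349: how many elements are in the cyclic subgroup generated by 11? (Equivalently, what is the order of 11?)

The order of 11 must divide p − 1 = 348 = 2^2 · 3 · 29.
Divisors: 1, 2, 3, 4, 6, 12, 29, 58, 87, 116, 174, 348.
Check each in increasing order: 11^1 ≡ 11;  11^2 ≡ 121;  11^3 ≡ 284;  11^4 ≡ 332;  11^6 ≡ 37;  11^12 ≡ 322;  11^29 ≡ 136;  11^58 ≡ 348;  11^87 ≡ 213;  11^116 ≡ 1.
Smallest exponent giving 1 is 116.

116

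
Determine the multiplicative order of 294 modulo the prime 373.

The order of 294 must divide p − 1 = 372 = 2^2 · 3 · 31.
Divisors: 1, 2, 3, 4, 6, 12, 31, 62, 93, 124, 186, 372.
Check each in increasing order: 294^1 ≡ 294;  294^2 ≡ 273;  294^3 ≡ 67;  294^4 ≡ 302;  294^6 ≡ 13;  294^12 ≡ 169;  294^31 ≡ 200;  294^62 ≡ 89;  294^93 ≡ 269;  294^124 ≡ 88;  294^186 ≡ 372;  294^372 ≡ 1.
Smallest exponent giving 1 is 372.

372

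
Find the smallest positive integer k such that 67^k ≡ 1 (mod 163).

The order of 67 must divide p − 1 = 162 = 2 · 3^4.
Divisors: 1, 2, 3, 6, 9, 18, 27, 54, 81, 162.
Check each in increasing order: 67^1 ≡ 67;  67^2 ≡ 88;  67^3 ≡ 28;  67^6 ≡ 132;  67^9 ≡ 110;  67^18 ≡ 38;  67^27 ≡ 105;  67^54 ≡ 104;  67^81 ≡ 162;  67^162 ≡ 1.
Smallest exponent giving 1 is 162.

162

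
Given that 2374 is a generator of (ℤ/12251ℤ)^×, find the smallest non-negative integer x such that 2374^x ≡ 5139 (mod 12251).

Baby-step giant-step with m = ceil(sqrt(12250)) = 111.
Baby table (2374^j mod 12251 for j=0..110):
  0:1  1:2374  2:416  3:7504  4:1542  5:9910  6:4420  7:6224
  8:1070  9:4223  10:4084  11:4875  12:8306  13:6585  14:514  15:7387
  16:5557  17:10242  18:8524  19:9575  20:5445  21:1625  22:10936  23:2195
  24:4255  25:6546  26:5936  27:3414  28:6925  29:11359  30:1815  31:8709
  32:7729  33:8899  34:5502  35:2182  36:10146  37:1138  38:6392  39:7870
  40:605  41:2903  42:6660  43:7050  44:1834  45:4811  46:3382  47:4463
  48:10298  49:6707  50:8369  51:9135  52:2220  53:2350  54:4695  55:9771
  56:5211  57:9655  58:11600  59:10403  60:10957  61:3045  62:740  63:4867
  64:1565  65:3257  66:1737  67:7302  68:12034  69:11635  70:7736  71:1015
  72:8414  73:5706  74:8689  75:9253  76:579  77:2434  78:8095  79:7962
  80:10746  81:4422  82:10972  83:1902  84:6980  85:7168  86:193  87:4895
  88:6782  89:2654  90:3582  91:1474  92:7741  93:634  94:10494  95:6473
  96:4148  97:9799  98:10428  99:9052  100:1194  101:4575  102:6664  103:4295
  104:3498  105:10325  106:9550  107:7350  108:3476  109:7101  110:398
Giant step factor: 2374^(-111) ≡ 2402 (mod 12251).
Scan 5139·2402^i mod 12251 for i = 0, 1, …:
  i=0: 5139   i=1: 7121   i=2: 2246   i=3: 4452
  i=4: 10832   i=5: 9591   i=6: 5702   i=7: 11837
  i=8: 10154   i=9: 10418     …   i=25: 496
  i=26: 3045
Match at i=26, j=61: x = 26·111 + 61 = 2947.

2947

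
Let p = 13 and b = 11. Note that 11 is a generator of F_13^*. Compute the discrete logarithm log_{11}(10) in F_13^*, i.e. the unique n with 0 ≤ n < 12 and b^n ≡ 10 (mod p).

10

Successive powers of 11 modulo 13:
  11^0=1  11^1=11  11^2=4  11^3=5  11^4=3  11^5=7
  11^6=12  11^7=2  11^8=9  11^9=8  11^10=10
So 11^10 ≡ 10 (mod 13), giving n = 10.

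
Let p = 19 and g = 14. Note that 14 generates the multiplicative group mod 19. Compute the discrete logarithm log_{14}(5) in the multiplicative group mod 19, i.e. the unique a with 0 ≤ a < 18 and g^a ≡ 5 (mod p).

10

Successive powers of 14 modulo 19:
  14^0=1  14^1=14  14^2=6  14^3=8  14^4=17  14^5=10
  14^6=7  14^7=3  14^8=4  14^9=18  14^10=5
So 14^10 ≡ 5 (mod 19), giving a = 10.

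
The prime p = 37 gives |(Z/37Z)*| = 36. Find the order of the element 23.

12

The order of 23 must divide p − 1 = 36 = 2^2 · 3^2.
Divisors: 1, 2, 3, 4, 6, 9, 12, 18, 36.
Check each in increasing order: 23^1 ≡ 23;  23^2 ≡ 11;  23^3 ≡ 31;  23^4 ≡ 10;  23^6 ≡ 36;  23^9 ≡ 6;  23^12 ≡ 1.
Smallest exponent giving 1 is 12.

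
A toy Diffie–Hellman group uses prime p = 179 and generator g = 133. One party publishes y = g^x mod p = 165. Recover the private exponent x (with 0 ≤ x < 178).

51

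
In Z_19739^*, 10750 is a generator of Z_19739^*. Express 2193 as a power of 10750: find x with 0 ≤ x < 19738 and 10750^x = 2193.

17920

Baby-step giant-step with m = ceil(sqrt(19738)) = 141.
Baby table (10750^j mod 19739 for j=0..140):
  0:1  1:10750  2:10394  3:12760  4:3689  5:1099  6:10328  7:13864
  8:8550  9:7716  10:3722  11:547  12:17767  13:686  14:11853  15:4505
  16:8983  17:4062  18:3832  19:18446  20:16245  21:2817  22:3124  23:6961
  24:201  25:9199  26:16599  27:18429  28:11146  29:3770  30:3333  31:3465
  32:1257  33:11274  34:17779  35:11252  36:18147  37:19452  38:13773  39:17250
  40:9334  41:7163  42:411  43:16453  44:8310  45:13525  46:16015  47:17431
  48:923  49:13272  50:508  51:13036  52:9839  53:7688  54:18546  55:5600
  56:15789  57:15828  58:820  59:11406  60:15571  61:1530  62:4913  63:12925
  64:929  65:18555  66:3655  67:10640  68:12234  69:14282  70:1558  71:9828
  72:7872  73:2907  74:3413  75:14688  76:3739  77:5646  78:16814  79:477
  80:15349  81:3449  82:6908  83:2882  84:11009  85:11445  86:563  87:12116
  88:9078  89:18623  90:4312  91:6828  92:11398  93:8527  94:17073  95:1528
  96:3152  97:11876  98:14887  99:11177  100:1457  101:9723  102:4245  103:16921
  104:5865  105:2384  106:6778  107:6851  108:2041  109:10721  110:14468  111:7419
  112:8690  113:12552  114:17935  115:10437  116:1274  117:16373  118:16826  119:11043
  120:1904  121:18396  122:11698  123:16070  124:16511  125:162  126:4468  127:6013
  128:14264  129:5448  130:387  131:15060  132:15461  133:3370  134:6435  135:10794
  136:9658  137:16099  138:12437  139:5503  140:19206
Giant step factor: 10750^(-141) ≡ 10519 (mod 19739).
Scan 2193·10519^i mod 19739 for i = 0, 1, …:
  i=0: 2193   i=1: 13015   i=2: 14820   i=3: 12697
  i=4: 5669   i=5: 692   i=6: 15196   i=7: 302
  i=8: 18498   i=9: 13139     …   i=126: 18570
  i=127: 686
Match at i=127, j=13: x = 127·141 + 13 = 17920.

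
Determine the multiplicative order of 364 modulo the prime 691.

690

The order of 364 must divide p − 1 = 690 = 2 · 3 · 5 · 23.
Divisors: 1, 2, 3, 5, 6, 10, 15, 23, 30, 46, 69, 115, 138, 230, 345, 690.
Check each in increasing order: 364^1 ≡ 364;  364^2 ≡ 515;  364^3 ≡ 199;  364^5 ≡ 217;  364^6 ≡ 214;  364^10 ≡ 101;  364^15 ≡ 496;  364^23 ≡ 532;  364^30 ≡ 20;  364^46 ≡ 405;  364^69 ≡ 559;  364^115 ≡ 438;  364^138 ≡ 149;  364^230 ≡ 437;  364^345 ≡ 690;  364^690 ≡ 1.
Smallest exponent giving 1 is 690.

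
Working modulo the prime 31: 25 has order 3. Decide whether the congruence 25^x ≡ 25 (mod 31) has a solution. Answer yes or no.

⟨25⟩ has order 3; its elements mod 31 are {1, 5, 25}.
25 is in this set.

yes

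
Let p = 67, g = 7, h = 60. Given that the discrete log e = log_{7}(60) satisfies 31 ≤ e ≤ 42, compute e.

34

Compute 7^31 mod 67 = 41, then multiply by 7 repeatedly:
  7^31=41  7^32=19  7^33=66  7^34=60
Found 60 at exponent 34.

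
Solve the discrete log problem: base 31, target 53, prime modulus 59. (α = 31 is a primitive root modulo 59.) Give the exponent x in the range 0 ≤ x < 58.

4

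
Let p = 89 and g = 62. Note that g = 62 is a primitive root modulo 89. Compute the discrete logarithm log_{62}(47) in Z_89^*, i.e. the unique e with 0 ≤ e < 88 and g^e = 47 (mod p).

18

Successive powers of 62 modulo 89:
  62^0=1  62^1=62  62^2=17  62^3=75  62^4=22  62^5=29
  62^6=18  62^7=48  62^8=39  62^9=15  62^10=40  62^11=77
  62^12=57  62^13=63  62^14=79  62^15=3  62^16=8  62^17=51
  62^18=47
So 62^18 ≡ 47 (mod 89), giving e = 18.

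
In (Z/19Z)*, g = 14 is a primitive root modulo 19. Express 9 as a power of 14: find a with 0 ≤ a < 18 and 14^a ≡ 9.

14

Successive powers of 14 modulo 19:
  14^0=1  14^1=14  14^2=6  14^3=8  14^4=17  14^5=10
  14^6=7  14^7=3  14^8=4  14^9=18  14^10=5  14^11=13
  14^12=11  14^13=2  14^14=9
So 14^14 ≡ 9 (mod 19), giving a = 14.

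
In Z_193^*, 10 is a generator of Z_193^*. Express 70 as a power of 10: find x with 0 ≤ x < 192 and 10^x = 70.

Baby-step giant-step with m = ceil(sqrt(192)) = 14.
Baby table (10^j mod 193 for j=0..13):
  0:1  1:10  2:100  3:35  4:157  5:26  6:67  7:91
  8:138  9:29  10:97  11:5  12:50  13:114
Giant step factor: 10^(-14) ≡ 75 (mod 193).
Scan 70·75^i mod 193 for i = 0, 1, …:
  i=0: 70   i=1: 39   i=2: 30   i=3: 127
  i=4: 68   i=5: 82   i=6: 167   i=7: 173
  i=8: 44   i=9: 19   i=10: 74   i=11: 146
  i=12: 142   i=13: 35
Match at i=13, j=3: x = 13·14 + 3 = 185.

185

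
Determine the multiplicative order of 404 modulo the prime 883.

882

The order of 404 must divide p − 1 = 882 = 2 · 3^2 · 7^2.
Divisors: 1, 2, 3, 6, 7, 9, 14, 18, 21, 42, 49, 63, 98, 126, 147, 294, 441, 882.
Check each in increasing order: 404^1 ≡ 404;  404^2 ≡ 744;  404^3 ≡ 356;  404^6 ≡ 467;  404^7 ≡ 589;  404^9 ≡ 248;  404^14 ≡ 785;  404^18 ≡ 577;  404^21 ≡ 556;  404^42 ≡ 86;  404^49 ≡ 323;  404^63 ≡ 134;  404^98 ≡ 135;  404^126 ≡ 296;  404^147 ≡ 338;  404^294 ≡ 337;  404^441 ≡ 882;  404^882 ≡ 1.
Smallest exponent giving 1 is 882.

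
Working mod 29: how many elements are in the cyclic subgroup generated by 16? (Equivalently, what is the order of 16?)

7

The order of 16 must divide p − 1 = 28 = 2^2 · 7.
Divisors: 1, 2, 4, 7, 14, 28.
Check each in increasing order: 16^1 ≡ 16;  16^2 ≡ 24;  16^4 ≡ 25;  16^7 ≡ 1.
Smallest exponent giving 1 is 7.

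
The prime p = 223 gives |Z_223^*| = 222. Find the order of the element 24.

222

The order of 24 must divide p − 1 = 222 = 2 · 3 · 37.
Divisors: 1, 2, 3, 6, 37, 74, 111, 222.
Check each in increasing order: 24^1 ≡ 24;  24^2 ≡ 130;  24^3 ≡ 221;  24^6 ≡ 4;  24^37 ≡ 184;  24^74 ≡ 183;  24^111 ≡ 222;  24^222 ≡ 1.
Smallest exponent giving 1 is 222.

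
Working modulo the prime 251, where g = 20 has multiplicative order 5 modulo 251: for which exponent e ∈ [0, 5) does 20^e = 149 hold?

Successive powers of 20 modulo 251:
  20^0=1  20^1=20  20^2=149
So 20^2 ≡ 149 (mod 251), giving e = 2.

2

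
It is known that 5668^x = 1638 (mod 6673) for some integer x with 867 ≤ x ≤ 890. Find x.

Compute 5668^867 mod 6673 = 2001, then multiply by 5668 repeatedly:
  5668^867=2001  5668^868=4241  5668^869=1842  5668^870=3884  5668^871=285
  5668^872=514  5668^873=3924  5668^874=123  5668^875=3172  5668^876=1834
  5668^877=5251  5668^878=1088  5668^879=932  5668^880=4233  5668^881=3209
  5668^882=4687  5668^883=703  5668^884=823  5668^885=337  5668^886=1638
Found 1638 at exponent 886.

886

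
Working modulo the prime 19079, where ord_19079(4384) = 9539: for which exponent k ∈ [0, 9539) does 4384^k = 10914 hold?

Baby-step giant-step with m = ceil(sqrt(9539)) = 98.
Baby table (4384^j mod 19079 for j=0..97):
  0:1  1:4384  2:6903  3:3458  4:11146  5:2745  6:14310  7:3288
  8:9947  9:12133  10:17899  11:16368  12:1193  13:2466  14:12230  15:4330
  16:18194  17:12276  18:15204  19:11389  20:18712  21:12787  22:4106  23:9207
  24:11403  25:3772  26:14034  27:14360  28:12619  29:11675  30:13322  31:2829
  32:986  33:10770  34:14234  35:13526  36:452  37:16431  38:10279  39:17617
  40:1136  41:605  42:339  43:17093  44:12479  45:8443  46:852  47:14763
  48:5024  49:8050  50:14129  51:11102  52:639  53:15842  54:3768  55:15577
  56:5827  57:17866  58:5249  59:2342  60:2826  61:6913  62:9140  63:3860
  64:18246  65:11296  66:11659  67:415  68:6855  69:2895  70:4145  71:8472
  72:13514  73:5081  74:9911  75:6941  76:17418  77:6354  78:596  79:18120
  80:12203  81:436  82:3524  83:14305  84:447  85:13590  86:13922  87:327
  88:2643  89:5959  90:5105  91:653  92:902  93:5015  94:6752  95:9239
  96:18138  97:14799
Giant step factor: 4384^(-98) ≡ 2228 (mod 19079).
Scan 10914·2228^i mod 19079 for i = 0, 1, …:
  i=0: 10914   i=1: 9746   i=2: 2186   i=3: 5263
  i=4: 11458   i=5: 722   i=6: 5980   i=7: 6298
  i=8: 8879   i=9: 16568     …   i=54: 7662
  i=55: 14310
Match at i=55, j=6: k = 55·98 + 6 = 5396.

5396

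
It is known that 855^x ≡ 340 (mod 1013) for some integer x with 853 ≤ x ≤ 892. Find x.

872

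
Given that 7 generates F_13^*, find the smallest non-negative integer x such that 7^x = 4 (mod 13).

10

Successive powers of 7 modulo 13:
  7^0=1  7^1=7  7^2=10  7^3=5  7^4=9  7^5=11
  7^6=12  7^7=6  7^8=3  7^9=8  7^10=4
So 7^10 ≡ 4 (mod 13), giving x = 10.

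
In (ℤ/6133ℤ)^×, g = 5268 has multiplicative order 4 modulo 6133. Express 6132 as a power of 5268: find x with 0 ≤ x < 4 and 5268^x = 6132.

2

Successive powers of 5268 modulo 6133:
  5268^0=1  5268^1=5268  5268^2=6132
So 5268^2 ≡ 6132 (mod 6133), giving x = 2.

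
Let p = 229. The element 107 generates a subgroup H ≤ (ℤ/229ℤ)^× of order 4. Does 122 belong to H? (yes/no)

yes

⟨107⟩ has order 4; its elements mod 229 are {1, 107, 122, 228}.
122 is in this set.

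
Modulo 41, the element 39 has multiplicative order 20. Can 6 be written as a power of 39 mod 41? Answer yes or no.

⟨39⟩ has order 20; its elements mod 41 are {1, 2, 4, 5, 8, 9, 10, 16, 18, 20, 21, 23, 25, 31, 32, 33, 36, 37, 39, 40}.
6 is not in this set.

no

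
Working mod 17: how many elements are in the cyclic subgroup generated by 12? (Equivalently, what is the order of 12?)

16

The order of 12 must divide p − 1 = 16 = 2^4.
Divisors: 1, 2, 4, 8, 16.
Check each in increasing order: 12^1 ≡ 12;  12^2 ≡ 8;  12^4 ≡ 13;  12^8 ≡ 16;  12^16 ≡ 1.
Smallest exponent giving 1 is 16.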